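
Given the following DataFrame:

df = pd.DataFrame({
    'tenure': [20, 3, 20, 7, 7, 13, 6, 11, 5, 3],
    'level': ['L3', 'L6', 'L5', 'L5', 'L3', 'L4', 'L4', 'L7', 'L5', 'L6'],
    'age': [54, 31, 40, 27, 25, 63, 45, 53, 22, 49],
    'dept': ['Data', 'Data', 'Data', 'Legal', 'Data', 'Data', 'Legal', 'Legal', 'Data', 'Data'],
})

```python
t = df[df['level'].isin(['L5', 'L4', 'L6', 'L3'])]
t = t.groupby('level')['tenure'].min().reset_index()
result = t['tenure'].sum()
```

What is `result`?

filter rows where level in ['L5', 'L4', 'L6', 'L3']:
   tenure level  age   dept
0      20    L3   54   Data
1       3    L6   31   Data
2      20    L5   40   Data
3       7    L5   27  Legal
4       7    L3   25   Data
5      13    L4   63   Data
6       6    L4   45  Legal
8       5    L5   22   Data
9       3    L6   49   Data
group by level, min of tenure:
level
L3    7
L4    6
L5    5
L6    3
Name: tenure, dtype: int64
reset_index():
  level  tenure
0    L3       7
1    L4       6
2    L5       5
3    L6       3
Reading off the sum of column 'tenure', we get 21.

21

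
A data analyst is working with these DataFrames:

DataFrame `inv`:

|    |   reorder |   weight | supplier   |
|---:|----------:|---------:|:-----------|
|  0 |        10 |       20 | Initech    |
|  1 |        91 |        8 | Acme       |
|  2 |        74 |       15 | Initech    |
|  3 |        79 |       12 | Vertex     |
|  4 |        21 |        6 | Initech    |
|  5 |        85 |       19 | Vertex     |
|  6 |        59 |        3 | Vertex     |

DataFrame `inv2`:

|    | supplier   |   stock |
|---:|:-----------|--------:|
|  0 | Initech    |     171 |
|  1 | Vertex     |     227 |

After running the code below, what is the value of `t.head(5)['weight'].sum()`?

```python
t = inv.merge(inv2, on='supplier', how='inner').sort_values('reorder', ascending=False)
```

merge on 'supplier' (how='inner') → 6 rows:
   reorder  weight supplier  stock
0       10      20  Initech    171
1       74      15  Initech    171
2       79      12   Vertex    227
3       21       6  Initech    171
4       85      19   Vertex    227
5       59       3   Vertex    227
sort by reorder descending:
   reorder  weight supplier  stock
4       85      19   Vertex    227
2       79      12   Vertex    227
1       74      15  Initech    171
5       59       3   Vertex    227
3       21       6  Initech    171
0       10      20  Initech    171
take first 5 rows:
   reorder  weight supplier  stock
4       85      19   Vertex    227
2       79      12   Vertex    227
1       74      15  Initech    171
5       59       3   Vertex    227
3       21       6  Initech    171

55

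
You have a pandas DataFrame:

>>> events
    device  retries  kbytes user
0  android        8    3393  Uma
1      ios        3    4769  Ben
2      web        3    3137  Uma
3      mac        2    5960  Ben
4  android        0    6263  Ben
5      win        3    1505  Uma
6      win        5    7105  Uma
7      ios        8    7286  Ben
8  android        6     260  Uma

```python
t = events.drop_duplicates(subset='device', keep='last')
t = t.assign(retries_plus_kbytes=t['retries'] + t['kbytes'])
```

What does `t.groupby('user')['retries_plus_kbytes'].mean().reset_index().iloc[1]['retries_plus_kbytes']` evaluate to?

drop duplicate device (keep=last):
    device  retries  kbytes user
2      web        3    3137  Uma
3      mac        2    5960  Ben
6      win        5    7105  Uma
7      ios        8    7286  Ben
8  android        6     260  Uma
add column retries_plus_kbytes = t['retries'] + t['kbytes']:
    device  retries  kbytes user  retries_plus_kbytes
2      web        3    3137  Uma                 3140
3      mac        2    5960  Ben                 5962
6      win        5    7105  Uma                 7110
7      ios        8    7286  Ben                 7294
8  android        6     260  Uma                  266
group by user, mean of retries_plus_kbytes:
user
Ben    6628.000000
Uma    3505.333333
Name: retries_plus_kbytes, dtype: float64
reset_index():
  user  retries_plus_kbytes
0  Ben          6628.000000
1  Uma          3505.333333
value at position 1, column 'retries_plus_kbytes' → 3505.33333333

3505.33333333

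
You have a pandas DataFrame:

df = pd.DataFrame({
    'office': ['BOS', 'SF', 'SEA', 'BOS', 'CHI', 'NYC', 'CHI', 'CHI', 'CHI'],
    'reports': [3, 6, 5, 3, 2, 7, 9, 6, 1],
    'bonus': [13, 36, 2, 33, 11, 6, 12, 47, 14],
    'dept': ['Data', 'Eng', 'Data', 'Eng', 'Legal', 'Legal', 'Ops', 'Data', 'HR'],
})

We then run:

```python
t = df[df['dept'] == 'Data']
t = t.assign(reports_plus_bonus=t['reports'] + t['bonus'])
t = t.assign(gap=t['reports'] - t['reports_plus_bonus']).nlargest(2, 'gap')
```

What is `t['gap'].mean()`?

filter rows where dept == 'Data':
  office  reports  bonus  dept
0    BOS        3     13  Data
2    SEA        5      2  Data
7    CHI        6     47  Data
add column reports_plus_bonus = t['reports'] + t['bonus']:
  office  reports  bonus  dept  reports_plus_bonus
0    BOS        3     13  Data                  16
2    SEA        5      2  Data                   7
7    CHI        6     47  Data                  53
add column gap = t['reports'] - t['reports_plus_bonus']:
  office  reports  bonus  dept  reports_plus_bonus  gap
0    BOS        3     13  Data                  16  -13
2    SEA        5      2  Data                   7   -2
7    CHI        6     47  Data                  53  -47
take 2 rows with largest gap:
  office  reports  bonus  dept  reports_plus_bonus  gap
2    SEA        5      2  Data                   7   -2
0    BOS        3     13  Data                  16  -13
The mean of column 'gap' is -7.5.

-7.5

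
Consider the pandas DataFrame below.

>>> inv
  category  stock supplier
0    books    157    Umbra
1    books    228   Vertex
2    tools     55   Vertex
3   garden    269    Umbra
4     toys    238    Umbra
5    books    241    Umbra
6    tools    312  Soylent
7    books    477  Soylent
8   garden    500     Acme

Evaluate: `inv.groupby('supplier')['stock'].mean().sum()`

group by supplier, mean of stock:
supplier
Acme       500.00
Soylent    394.50
Umbra      226.25
Vertex     141.50
Name: stock, dtype: float64

1262.25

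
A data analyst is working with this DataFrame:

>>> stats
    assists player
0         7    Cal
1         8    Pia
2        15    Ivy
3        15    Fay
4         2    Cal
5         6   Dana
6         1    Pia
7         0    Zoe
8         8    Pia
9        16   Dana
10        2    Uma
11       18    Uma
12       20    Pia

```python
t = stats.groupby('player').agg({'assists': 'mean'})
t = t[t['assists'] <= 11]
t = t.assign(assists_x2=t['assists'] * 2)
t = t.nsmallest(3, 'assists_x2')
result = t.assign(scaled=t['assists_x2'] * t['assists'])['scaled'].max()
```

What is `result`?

171.125

group by player, mean of assists:
        assists
player         
Cal        4.50
Dana      11.00
Fay       15.00
Ivy       15.00
Pia        9.25
Uma       10.00
Zoe        0.00
filter rows where assists <= 11:
        assists
player         
Cal        4.50
Dana      11.00
Pia        9.25
Uma       10.00
Zoe        0.00
add column assists_x2 = t['assists'] * 2:
        assists  assists_x2
player                     
Cal        4.50         9.0
Dana      11.00        22.0
Pia        9.25        18.5
Uma       10.00        20.0
Zoe        0.00         0.0
take 3 rows with smallest assists_x2:
        assists  assists_x2
player                     
Zoe        0.00         0.0
Cal        4.50         9.0
Pia        9.25        18.5
add column scaled = t['assists_x2'] * t['assists']:
        assists  assists_x2   scaled
player                              
Zoe        0.00         0.0    0.000
Cal        4.50         9.0   40.500
Pia        9.25        18.5  171.125
max of column 'scaled' → 171.125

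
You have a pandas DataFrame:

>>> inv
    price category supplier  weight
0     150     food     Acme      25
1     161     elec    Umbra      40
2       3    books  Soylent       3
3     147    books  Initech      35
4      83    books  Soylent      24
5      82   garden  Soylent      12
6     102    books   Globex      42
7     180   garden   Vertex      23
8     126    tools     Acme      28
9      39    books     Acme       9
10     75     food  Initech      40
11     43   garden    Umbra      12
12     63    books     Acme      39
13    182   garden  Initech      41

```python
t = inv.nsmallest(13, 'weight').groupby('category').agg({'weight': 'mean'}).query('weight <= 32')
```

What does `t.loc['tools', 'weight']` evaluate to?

28.0

take 13 rows with smallest weight:
    price category supplier  weight
2       3    books  Soylent       3
9      39    books     Acme       9
5      82   garden  Soylent      12
11     43   garden    Umbra      12
7     180   garden   Vertex      23
4      83    books  Soylent      24
0     150     food     Acme      25
8     126    tools     Acme      28
3     147    books  Initech      35
12     63    books     Acme      39
1     161     elec    Umbra      40
10     75     food  Initech      40
13    182   garden  Initech      41
group by category, mean of weight:
          weight
category        
books       22.0
elec        40.0
food        32.5
garden      22.0
tools       28.0
filter rows where weight <= 32:
          weight
category        
books       22.0
garden      22.0
tools       28.0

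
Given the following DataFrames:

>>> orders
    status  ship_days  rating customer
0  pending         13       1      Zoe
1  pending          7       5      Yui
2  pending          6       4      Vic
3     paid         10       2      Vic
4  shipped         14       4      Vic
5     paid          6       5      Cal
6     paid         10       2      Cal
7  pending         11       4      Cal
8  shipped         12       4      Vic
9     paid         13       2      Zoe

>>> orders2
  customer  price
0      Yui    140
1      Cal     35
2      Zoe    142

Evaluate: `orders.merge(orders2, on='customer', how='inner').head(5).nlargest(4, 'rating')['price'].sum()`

merge on 'customer' (how='inner') → 6 rows:
    status  ship_days  rating customer  price
0  pending         13       1      Zoe    142
1  pending          7       5      Yui    140
2     paid          6       5      Cal     35
3     paid         10       2      Cal     35
4  pending         11       4      Cal     35
5     paid         13       2      Zoe    142
take first 5 rows:
    status  ship_days  rating customer  price
0  pending         13       1      Zoe    142
1  pending          7       5      Yui    140
2     paid          6       5      Cal     35
3     paid         10       2      Cal     35
4  pending         11       4      Cal     35
take 4 rows with largest rating:
    status  ship_days  rating customer  price
1  pending          7       5      Yui    140
2     paid          6       5      Cal     35
4  pending         11       4      Cal     35
3     paid         10       2      Cal     35
Then the sum of column 'price': 245

245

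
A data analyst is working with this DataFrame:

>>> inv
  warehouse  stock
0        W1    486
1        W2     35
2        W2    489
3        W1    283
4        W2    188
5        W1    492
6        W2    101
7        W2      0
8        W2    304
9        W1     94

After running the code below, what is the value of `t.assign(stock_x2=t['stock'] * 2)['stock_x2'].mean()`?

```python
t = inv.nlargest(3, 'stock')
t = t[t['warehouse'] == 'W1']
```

take 3 rows with largest stock:
  warehouse  stock
5        W1    492
2        W2    489
0        W1    486
filter rows where warehouse == 'W1':
  warehouse  stock
5        W1    492
0        W1    486
add column stock_x2 = t['stock'] * 2:
  warehouse  stock  stock_x2
5        W1    492       984
0        W1    486       972
Then the mean of column 'stock_x2': 978.0

978.0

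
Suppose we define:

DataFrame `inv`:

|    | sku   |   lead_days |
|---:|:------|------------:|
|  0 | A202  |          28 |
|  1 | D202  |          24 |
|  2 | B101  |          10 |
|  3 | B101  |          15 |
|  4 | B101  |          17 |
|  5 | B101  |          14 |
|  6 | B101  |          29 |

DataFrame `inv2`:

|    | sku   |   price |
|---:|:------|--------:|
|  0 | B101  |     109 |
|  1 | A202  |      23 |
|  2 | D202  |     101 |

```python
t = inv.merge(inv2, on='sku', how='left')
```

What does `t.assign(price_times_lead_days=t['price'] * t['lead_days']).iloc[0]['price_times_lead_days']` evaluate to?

644

merge on 'sku' (how='left') → 7 rows:
    sku  lead_days  price
0  A202         28     23
1  D202         24    101
2  B101         10    109
3  B101         15    109
4  B101         17    109
5  B101         14    109
6  B101         29    109
add column price_times_lead_days = t['price'] * t['lead_days']:
    sku  lead_days  price  price_times_lead_days
0  A202         28     23                    644
1  D202         24    101                   2424
2  B101         10    109                   1090
3  B101         15    109                   1635
4  B101         17    109                   1853
5  B101         14    109                   1526
6  B101         29    109                   3161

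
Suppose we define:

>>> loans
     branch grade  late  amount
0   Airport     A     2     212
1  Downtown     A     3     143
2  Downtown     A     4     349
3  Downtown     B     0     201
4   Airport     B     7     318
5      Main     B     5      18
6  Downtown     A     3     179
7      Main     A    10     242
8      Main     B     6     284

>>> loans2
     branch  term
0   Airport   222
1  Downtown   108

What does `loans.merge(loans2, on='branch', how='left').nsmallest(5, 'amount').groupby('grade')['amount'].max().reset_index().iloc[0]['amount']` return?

212

merge on 'branch' (how='left') → 9 rows:
     branch grade  late  amount   term
0   Airport     A     2     212  222.0
1  Downtown     A     3     143  108.0
2  Downtown     A     4     349  108.0
3  Downtown     B     0     201  108.0
4   Airport     B     7     318  222.0
5      Main     B     5      18    NaN
6  Downtown     A     3     179  108.0
7      Main     A    10     242    NaN
8      Main     B     6     284    NaN
take 5 rows with smallest amount:
     branch grade  late  amount   term
5      Main     B     5      18    NaN
1  Downtown     A     3     143  108.0
6  Downtown     A     3     179  108.0
3  Downtown     B     0     201  108.0
0   Airport     A     2     212  222.0
group by grade, max of amount:
grade
A    212
B    201
Name: amount, dtype: int64
reset_index():
  grade  amount
0     A     212
1     B     201
Reading off the value at position 0, column 'amount', we get 212.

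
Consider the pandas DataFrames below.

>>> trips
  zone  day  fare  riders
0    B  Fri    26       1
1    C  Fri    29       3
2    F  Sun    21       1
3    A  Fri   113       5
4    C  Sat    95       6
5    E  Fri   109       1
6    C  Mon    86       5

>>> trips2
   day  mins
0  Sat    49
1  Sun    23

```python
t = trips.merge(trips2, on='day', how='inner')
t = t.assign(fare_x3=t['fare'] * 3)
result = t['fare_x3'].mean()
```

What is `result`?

174.0

merge on 'day' (how='inner') → 2 rows:
  zone  day  fare  riders  mins
0    F  Sun    21       1    23
1    C  Sat    95       6    49
add column fare_x3 = t['fare'] * 3:
  zone  day  fare  riders  mins  fare_x3
0    F  Sun    21       1    23       63
1    C  Sat    95       6    49      285
Then the mean of column 'fare_x3': 174.0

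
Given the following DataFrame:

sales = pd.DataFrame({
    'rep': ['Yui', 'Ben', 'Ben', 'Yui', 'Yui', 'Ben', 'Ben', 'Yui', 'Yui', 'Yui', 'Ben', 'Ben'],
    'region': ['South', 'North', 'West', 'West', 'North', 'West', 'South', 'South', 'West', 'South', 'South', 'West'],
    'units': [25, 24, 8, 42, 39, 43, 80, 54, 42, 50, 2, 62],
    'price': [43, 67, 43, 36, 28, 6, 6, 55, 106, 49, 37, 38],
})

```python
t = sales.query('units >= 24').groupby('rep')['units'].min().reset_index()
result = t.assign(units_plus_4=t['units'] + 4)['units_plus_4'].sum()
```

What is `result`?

filter rows where units >= 24:
    rep region  units  price
0   Yui  South     25     43
1   Ben  North     24     67
3   Yui   West     42     36
4   Yui  North     39     28
5   Ben   West     43      6
6   Ben  South     80      6
7   Yui  South     54     55
8   Yui   West     42    106
9   Yui  South     50     49
11  Ben   West     62     38
group by rep, min of units:
rep
Ben    24
Yui    25
Name: units, dtype: int64
reset_index():
   rep  units
0  Ben     24
1  Yui     25
add column units_plus_4 = t['units'] + 4:
   rep  units  units_plus_4
0  Ben     24            28
1  Yui     25            29
Finally, sum of column 'units_plus_4' = 57.

57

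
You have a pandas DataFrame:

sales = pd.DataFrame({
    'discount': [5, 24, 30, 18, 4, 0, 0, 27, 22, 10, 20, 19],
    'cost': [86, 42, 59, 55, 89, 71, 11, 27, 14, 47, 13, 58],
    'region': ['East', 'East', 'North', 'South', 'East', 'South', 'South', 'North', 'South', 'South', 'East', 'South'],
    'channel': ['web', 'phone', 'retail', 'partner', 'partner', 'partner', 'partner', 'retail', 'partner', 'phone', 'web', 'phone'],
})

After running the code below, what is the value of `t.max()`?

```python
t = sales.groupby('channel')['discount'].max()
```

group by channel, max of discount:
channel
partner    22
phone      24
retail     30
web        20
Name: discount, dtype: int64

30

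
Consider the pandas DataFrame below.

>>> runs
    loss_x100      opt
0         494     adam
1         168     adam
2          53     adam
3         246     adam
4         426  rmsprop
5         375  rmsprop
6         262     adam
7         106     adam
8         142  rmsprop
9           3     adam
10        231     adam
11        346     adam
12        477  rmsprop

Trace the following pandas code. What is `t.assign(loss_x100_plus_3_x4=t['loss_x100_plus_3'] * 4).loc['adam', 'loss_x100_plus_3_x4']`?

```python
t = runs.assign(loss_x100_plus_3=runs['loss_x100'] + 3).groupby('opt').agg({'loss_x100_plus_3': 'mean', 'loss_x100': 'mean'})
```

860.444444444

add column loss_x100_plus_3 = runs['loss_x100'] + 3:
    loss_x100      opt  loss_x100_plus_3
0         494     adam               497
1         168     adam               171
2          53     adam                56
3         246     adam               249
4         426  rmsprop               429
5         375  rmsprop               378
6         262     adam               265
7         106     adam               109
8         142  rmsprop               145
9           3     adam                 6
10        231     adam               234
11        346     adam               349
12        477  rmsprop               480
group by opt: mean(loss_x100_plus_3), mean(loss_x100):
         loss_x100_plus_3   loss_x100
opt                                  
adam           215.111111  212.111111
rmsprop        358.000000  355.000000
add column loss_x100_plus_3_x4 = t['loss_x100_plus_3'] * 4:
         loss_x100_plus_3   loss_x100  loss_x100_plus_3_x4
opt                                                       
adam           215.111111  212.111111           860.444444
rmsprop        358.000000  355.000000          1432.000000
Hence 860.444444444.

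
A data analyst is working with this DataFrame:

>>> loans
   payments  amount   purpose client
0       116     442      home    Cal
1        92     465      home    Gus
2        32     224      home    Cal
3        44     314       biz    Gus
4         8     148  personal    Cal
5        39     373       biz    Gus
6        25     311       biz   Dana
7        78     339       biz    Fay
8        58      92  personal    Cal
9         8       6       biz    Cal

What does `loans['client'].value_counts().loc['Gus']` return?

value_counts of client:
client
Cal     5
Gus     3
Dana    1
Fay     1
Name: count, dtype: int64
Finally, value at index 'Gus' = 3.

3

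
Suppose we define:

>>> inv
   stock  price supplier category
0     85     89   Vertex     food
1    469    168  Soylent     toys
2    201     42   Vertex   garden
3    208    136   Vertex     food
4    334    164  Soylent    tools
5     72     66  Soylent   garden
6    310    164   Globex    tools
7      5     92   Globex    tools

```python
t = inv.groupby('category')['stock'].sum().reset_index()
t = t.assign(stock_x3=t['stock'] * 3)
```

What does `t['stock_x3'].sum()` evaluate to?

group by category, sum of stock:
category
food      293
garden    273
tools     649
toys      469
Name: stock, dtype: int64
reset_index():
  category  stock
0     food    293
1   garden    273
2    tools    649
3     toys    469
add column stock_x3 = t['stock'] * 3:
  category  stock  stock_x3
0     food    293       879
1   garden    273       819
2    tools    649      1947
3     toys    469      1407
Hence 5052.

5052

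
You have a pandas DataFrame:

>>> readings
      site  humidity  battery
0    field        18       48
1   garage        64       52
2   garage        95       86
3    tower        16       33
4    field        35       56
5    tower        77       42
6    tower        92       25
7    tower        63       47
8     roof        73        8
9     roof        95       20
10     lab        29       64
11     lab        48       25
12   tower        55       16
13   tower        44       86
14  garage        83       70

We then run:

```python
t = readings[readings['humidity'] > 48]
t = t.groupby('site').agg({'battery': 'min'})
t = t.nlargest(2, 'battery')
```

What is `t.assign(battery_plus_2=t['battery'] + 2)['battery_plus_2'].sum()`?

72

filter rows where humidity > 48:
      site  humidity  battery
1   garage        64       52
2   garage        95       86
5    tower        77       42
6    tower        92       25
7    tower        63       47
8     roof        73        8
9     roof        95       20
12   tower        55       16
14  garage        83       70
group by site, min of battery:
        battery
site           
garage       52
roof          8
tower        16
take 2 rows with largest battery:
        battery
site           
garage       52
tower        16
add column battery_plus_2 = t['battery'] + 2:
        battery  battery_plus_2
site                           
garage       52              54
tower        16              18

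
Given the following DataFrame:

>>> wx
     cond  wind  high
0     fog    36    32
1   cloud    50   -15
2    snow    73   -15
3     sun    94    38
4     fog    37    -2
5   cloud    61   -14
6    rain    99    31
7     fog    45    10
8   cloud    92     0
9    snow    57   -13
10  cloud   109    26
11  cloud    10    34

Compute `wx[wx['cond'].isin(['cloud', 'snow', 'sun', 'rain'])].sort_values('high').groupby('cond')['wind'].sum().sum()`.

filter rows where cond in ['cloud', 'snow', 'sun', 'rain']:
     cond  wind  high
1   cloud    50   -15
2    snow    73   -15
3     sun    94    38
5   cloud    61   -14
6    rain    99    31
8   cloud    92     0
9    snow    57   -13
10  cloud   109    26
11  cloud    10    34
sort by high:
     cond  wind  high
1   cloud    50   -15
2    snow    73   -15
5   cloud    61   -14
9    snow    57   -13
8   cloud    92     0
10  cloud   109    26
6    rain    99    31
11  cloud    10    34
3     sun    94    38
group by cond, sum of wind:
cond
cloud    322
rain      99
snow     130
sun       94
Name: wind, dtype: int64

645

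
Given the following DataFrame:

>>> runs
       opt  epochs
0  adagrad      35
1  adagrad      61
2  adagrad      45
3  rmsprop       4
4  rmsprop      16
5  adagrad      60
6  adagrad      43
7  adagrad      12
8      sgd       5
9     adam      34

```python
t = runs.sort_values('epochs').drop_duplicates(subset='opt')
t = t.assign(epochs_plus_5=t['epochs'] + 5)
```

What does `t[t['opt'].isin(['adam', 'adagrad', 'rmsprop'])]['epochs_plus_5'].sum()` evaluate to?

sort by epochs:
       opt  epochs
3  rmsprop       4
8      sgd       5
7  adagrad      12
4  rmsprop      16
9     adam      34
0  adagrad      35
6  adagrad      43
2  adagrad      45
5  adagrad      60
1  adagrad      61
drop duplicate opt (keep=first):
       opt  epochs
3  rmsprop       4
8      sgd       5
7  adagrad      12
9     adam      34
add column epochs_plus_5 = t['epochs'] + 5:
       opt  epochs  epochs_plus_5
3  rmsprop       4              9
8      sgd       5             10
7  adagrad      12             17
9     adam      34             39
filter rows where opt in ['adam', 'adagrad', 'rmsprop']:
       opt  epochs  epochs_plus_5
3  rmsprop       4              9
7  adagrad      12             17
9     adam      34             39

65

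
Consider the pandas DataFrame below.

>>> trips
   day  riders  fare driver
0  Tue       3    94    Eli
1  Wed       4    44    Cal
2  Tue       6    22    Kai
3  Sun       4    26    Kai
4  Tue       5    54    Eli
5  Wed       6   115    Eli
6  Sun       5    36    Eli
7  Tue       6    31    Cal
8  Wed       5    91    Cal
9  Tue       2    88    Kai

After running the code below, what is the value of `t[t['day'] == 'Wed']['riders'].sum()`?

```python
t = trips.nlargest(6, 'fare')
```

take 6 rows with largest fare:
   day  riders  fare driver
5  Wed       6   115    Eli
0  Tue       3    94    Eli
8  Wed       5    91    Cal
9  Tue       2    88    Kai
4  Tue       5    54    Eli
1  Wed       4    44    Cal
filter rows where day == 'Wed':
   day  riders  fare driver
5  Wed       6   115    Eli
8  Wed       5    91    Cal
1  Wed       4    44    Cal
Taking the sum of column 'riders' gives 15.

15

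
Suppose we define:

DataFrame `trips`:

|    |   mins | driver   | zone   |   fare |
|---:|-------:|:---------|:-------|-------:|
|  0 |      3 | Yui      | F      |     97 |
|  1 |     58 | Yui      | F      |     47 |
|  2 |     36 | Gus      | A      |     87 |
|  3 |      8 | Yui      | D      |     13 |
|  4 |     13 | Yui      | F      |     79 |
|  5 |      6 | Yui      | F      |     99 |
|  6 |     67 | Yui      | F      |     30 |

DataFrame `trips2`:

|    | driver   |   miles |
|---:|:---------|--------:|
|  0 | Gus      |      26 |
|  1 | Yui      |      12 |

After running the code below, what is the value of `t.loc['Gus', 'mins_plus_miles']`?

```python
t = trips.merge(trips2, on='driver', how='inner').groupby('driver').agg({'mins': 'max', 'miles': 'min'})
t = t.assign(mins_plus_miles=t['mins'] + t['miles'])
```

merge on 'driver' (how='inner') → 7 rows:
   mins driver zone  fare  miles
0     3    Yui    F    97     12
1    58    Yui    F    47     12
2    36    Gus    A    87     26
3     8    Yui    D    13     12
4    13    Yui    F    79     12
5     6    Yui    F    99     12
6    67    Yui    F    30     12
group by driver: max(mins), min(miles):
        mins  miles
driver             
Gus       36     26
Yui       67     12
add column mins_plus_miles = t['mins'] + t['miles']:
        mins  miles  mins_plus_miles
driver                              
Gus       36     26               62
Yui       67     12               79
The value at row 'Gus', column 'mins_plus_miles' is 62.

62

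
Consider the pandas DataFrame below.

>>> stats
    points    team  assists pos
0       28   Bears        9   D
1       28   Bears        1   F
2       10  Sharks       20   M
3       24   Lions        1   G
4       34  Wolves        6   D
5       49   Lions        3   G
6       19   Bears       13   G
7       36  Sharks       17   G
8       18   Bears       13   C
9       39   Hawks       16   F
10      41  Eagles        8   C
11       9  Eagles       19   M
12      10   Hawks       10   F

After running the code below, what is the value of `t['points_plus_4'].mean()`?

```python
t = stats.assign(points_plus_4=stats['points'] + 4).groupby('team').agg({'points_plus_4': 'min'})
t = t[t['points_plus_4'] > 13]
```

23.2

add column points_plus_4 = stats['points'] + 4:
    points    team  assists pos  points_plus_4
0       28   Bears        9   D             32
1       28   Bears        1   F             32
2       10  Sharks       20   M             14
3       24   Lions        1   G             28
4       34  Wolves        6   D             38
5       49   Lions        3   G             53
6       19   Bears       13   G             23
7       36  Sharks       17   G             40
8       18   Bears       13   C             22
9       39   Hawks       16   F             43
10      41  Eagles        8   C             45
11       9  Eagles       19   M             13
12      10   Hawks       10   F             14
group by team, min of points_plus_4:
        points_plus_4
team                 
Bears              22
Eagles             13
Hawks              14
Lions              28
Sharks             14
Wolves             38
filter rows where points_plus_4 > 13:
        points_plus_4
team                 
Bears              22
Hawks              14
Lions              28
Sharks             14
Wolves             38
Reading off the mean of column 'points_plus_4', we get 23.2.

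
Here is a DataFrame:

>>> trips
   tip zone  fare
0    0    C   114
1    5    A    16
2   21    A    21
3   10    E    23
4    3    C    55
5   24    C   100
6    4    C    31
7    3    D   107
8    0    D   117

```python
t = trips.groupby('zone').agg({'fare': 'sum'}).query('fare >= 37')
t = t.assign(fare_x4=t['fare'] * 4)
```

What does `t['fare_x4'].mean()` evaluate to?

748.0

group by zone, sum of fare:
      fare
zone      
A       37
C      300
D      224
E       23
filter rows where fare >= 37:
      fare
zone      
A       37
C      300
D      224
add column fare_x4 = t['fare'] * 4:
      fare  fare_x4
zone               
A       37      148
C      300     1200
D      224      896
Finally, mean of column 'fare_x4' = 748.0.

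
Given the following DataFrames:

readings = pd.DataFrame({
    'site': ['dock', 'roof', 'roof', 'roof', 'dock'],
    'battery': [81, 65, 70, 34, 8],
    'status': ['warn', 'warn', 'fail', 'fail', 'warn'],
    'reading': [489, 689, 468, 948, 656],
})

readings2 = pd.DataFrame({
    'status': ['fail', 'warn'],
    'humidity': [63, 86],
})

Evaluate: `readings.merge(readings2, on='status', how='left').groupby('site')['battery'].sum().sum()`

258

merge on 'status' (how='left') → 5 rows:
   site  battery status  reading  humidity
0  dock       81   warn      489        86
1  roof       65   warn      689        86
2  roof       70   fail      468        63
3  roof       34   fail      948        63
4  dock        8   warn      656        86
group by site, sum of battery:
site
dock     89
roof    169
Name: battery, dtype: int64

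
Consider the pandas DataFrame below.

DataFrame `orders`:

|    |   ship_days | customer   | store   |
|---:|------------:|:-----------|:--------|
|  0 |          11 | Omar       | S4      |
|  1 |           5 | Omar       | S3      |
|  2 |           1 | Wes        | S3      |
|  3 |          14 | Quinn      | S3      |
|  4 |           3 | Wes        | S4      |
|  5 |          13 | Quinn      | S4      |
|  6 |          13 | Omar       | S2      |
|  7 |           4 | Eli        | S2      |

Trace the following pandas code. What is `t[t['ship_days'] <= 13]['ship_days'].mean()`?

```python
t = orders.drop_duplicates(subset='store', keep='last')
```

drop duplicate store (keep=last):
   ship_days customer store
3         14    Quinn    S3
5         13    Quinn    S4
7          4      Eli    S2
filter rows where ship_days <= 13:
   ship_days customer store
5         13    Quinn    S4
7          4      Eli    S2

8.5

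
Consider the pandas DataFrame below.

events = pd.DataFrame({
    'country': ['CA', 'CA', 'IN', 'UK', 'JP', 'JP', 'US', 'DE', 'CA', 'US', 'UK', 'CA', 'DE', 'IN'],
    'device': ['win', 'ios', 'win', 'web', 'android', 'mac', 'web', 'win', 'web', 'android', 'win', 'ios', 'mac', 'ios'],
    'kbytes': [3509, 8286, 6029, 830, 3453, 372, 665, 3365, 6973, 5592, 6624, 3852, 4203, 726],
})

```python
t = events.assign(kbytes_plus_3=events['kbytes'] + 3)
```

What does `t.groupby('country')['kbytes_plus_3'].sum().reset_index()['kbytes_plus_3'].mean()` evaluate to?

add column kbytes_plus_3 = events['kbytes'] + 3:
   country   device  kbytes  kbytes_plus_3
0       CA      win    3509           3512
1       CA      ios    8286           8289
2       IN      win    6029           6032
3       UK      web     830            833
4       JP  android    3453           3456
5       JP      mac     372            375
6       US      web     665            668
7       DE      win    3365           3368
8       CA      web    6973           6976
9       US  android    5592           5595
10      UK      win    6624           6627
11      CA      ios    3852           3855
12      DE      mac    4203           4206
13      IN      ios     726            729
group by country, sum of kbytes_plus_3:
country
CA    22632
DE     7574
IN     6761
JP     3831
UK     7460
US     6263
Name: kbytes_plus_3, dtype: int64
reset_index():
  country  kbytes_plus_3
0      CA          22632
1      DE           7574
2      IN           6761
3      JP           3831
4      UK           7460
5      US           6263
Taking the mean of column 'kbytes_plus_3' gives 9086.83333333.

9086.83333333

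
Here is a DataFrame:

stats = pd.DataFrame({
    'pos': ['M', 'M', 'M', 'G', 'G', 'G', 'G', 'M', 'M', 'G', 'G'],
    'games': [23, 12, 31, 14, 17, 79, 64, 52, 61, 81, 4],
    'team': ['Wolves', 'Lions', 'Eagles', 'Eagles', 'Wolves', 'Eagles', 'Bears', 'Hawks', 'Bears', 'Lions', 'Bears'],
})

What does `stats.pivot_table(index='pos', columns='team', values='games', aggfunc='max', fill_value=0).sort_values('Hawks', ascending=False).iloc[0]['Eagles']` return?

pivot: rows=pos, cols=team, max(games):
team  Bears  Eagles  Hawks  Lions  Wolves
pos                                      
G        64      79      0     81      17
M        61      31     52     12      23
sort by Hawks descending:
team  Bears  Eagles  Hawks  Lions  Wolves
pos                                      
M        61      31     52     12      23
G        64      79      0     81      17
value at position 0, column 'Eagles' → 31

31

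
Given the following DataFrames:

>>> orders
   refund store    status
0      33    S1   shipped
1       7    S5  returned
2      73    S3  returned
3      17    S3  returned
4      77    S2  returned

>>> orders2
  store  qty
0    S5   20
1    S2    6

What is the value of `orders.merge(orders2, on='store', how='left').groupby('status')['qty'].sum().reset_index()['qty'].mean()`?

13.0

merge on 'store' (how='left') → 5 rows:
   refund store    status   qty
0      33    S1   shipped   NaN
1       7    S5  returned  20.0
2      73    S3  returned   NaN
3      17    S3  returned   NaN
4      77    S2  returned   6.0
group by status, sum of qty:
status
returned    26.0
shipped      0.0
Name: qty, dtype: float64
reset_index():
     status   qty
0  returned  26.0
1   shipped   0.0
mean of column 'qty' → 13.0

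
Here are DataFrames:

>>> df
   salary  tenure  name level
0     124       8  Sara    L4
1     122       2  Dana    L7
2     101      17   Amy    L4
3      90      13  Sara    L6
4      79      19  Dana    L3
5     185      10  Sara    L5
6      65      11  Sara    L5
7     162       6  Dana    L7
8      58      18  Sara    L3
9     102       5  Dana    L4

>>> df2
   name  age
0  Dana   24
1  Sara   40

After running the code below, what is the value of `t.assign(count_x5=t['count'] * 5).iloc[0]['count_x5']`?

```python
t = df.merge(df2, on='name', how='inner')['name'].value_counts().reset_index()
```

merge on 'name' (how='inner') → 9 rows:
   salary  tenure  name level  age
0     124       8  Sara    L4   40
1     122       2  Dana    L7   24
2      90      13  Sara    L6   40
3      79      19  Dana    L3   24
4     185      10  Sara    L5   40
5      65      11  Sara    L5   40
6     162       6  Dana    L7   24
7      58      18  Sara    L3   40
8     102       5  Dana    L4   24
value_counts of name:
name
Sara    5
Dana    4
Name: count, dtype: int64
reset_index():
   name  count
0  Sara      5
1  Dana      4
add column count_x5 = t['count'] * 5:
   name  count  count_x5
0  Sara      5        25
1  Dana      4        20
value at position 0, column 'count_x5' → 25

25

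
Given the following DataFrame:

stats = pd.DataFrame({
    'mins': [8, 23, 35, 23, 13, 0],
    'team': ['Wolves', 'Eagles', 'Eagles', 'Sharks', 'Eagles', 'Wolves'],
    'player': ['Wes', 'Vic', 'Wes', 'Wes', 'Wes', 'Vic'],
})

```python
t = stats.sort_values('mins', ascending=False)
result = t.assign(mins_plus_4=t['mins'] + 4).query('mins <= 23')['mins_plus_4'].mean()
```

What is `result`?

sort by mins descending:
   mins    team player
2    35  Eagles    Wes
1    23  Eagles    Vic
3    23  Sharks    Wes
4    13  Eagles    Wes
0     8  Wolves    Wes
5     0  Wolves    Vic
add column mins_plus_4 = t['mins'] + 4:
   mins    team player  mins_plus_4
2    35  Eagles    Wes           39
1    23  Eagles    Vic           27
3    23  Sharks    Wes           27
4    13  Eagles    Wes           17
0     8  Wolves    Wes           12
5     0  Wolves    Vic            4
filter rows where mins <= 23:
   mins    team player  mins_plus_4
1    23  Eagles    Vic           27
3    23  Sharks    Wes           27
4    13  Eagles    Wes           17
0     8  Wolves    Wes           12
5     0  Wolves    Vic            4

17.4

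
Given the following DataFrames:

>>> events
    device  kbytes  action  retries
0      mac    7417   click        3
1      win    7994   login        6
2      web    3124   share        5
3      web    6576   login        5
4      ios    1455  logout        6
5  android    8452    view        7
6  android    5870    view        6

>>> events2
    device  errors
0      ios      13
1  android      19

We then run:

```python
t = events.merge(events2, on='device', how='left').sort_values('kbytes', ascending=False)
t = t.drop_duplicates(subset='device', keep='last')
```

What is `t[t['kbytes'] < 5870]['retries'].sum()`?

merge on 'device' (how='left') → 7 rows:
    device  kbytes  action  retries  errors
0      mac    7417   click        3     NaN
1      win    7994   login        6     NaN
2      web    3124   share        5     NaN
3      web    6576   login        5     NaN
4      ios    1455  logout        6    13.0
5  android    8452    view        7    19.0
6  android    5870    view        6    19.0
sort by kbytes descending:
    device  kbytes  action  retries  errors
5  android    8452    view        7    19.0
1      win    7994   login        6     NaN
0      mac    7417   click        3     NaN
3      web    6576   login        5     NaN
6  android    5870    view        6    19.0
2      web    3124   share        5     NaN
4      ios    1455  logout        6    13.0
drop duplicate device (keep=last):
    device  kbytes  action  retries  errors
1      win    7994   login        6     NaN
0      mac    7417   click        3     NaN
6  android    5870    view        6    19.0
2      web    3124   share        5     NaN
4      ios    1455  logout        6    13.0
filter rows where kbytes < 5870:
  device  kbytes  action  retries  errors
2    web    3124   share        5     NaN
4    ios    1455  logout        6    13.0

11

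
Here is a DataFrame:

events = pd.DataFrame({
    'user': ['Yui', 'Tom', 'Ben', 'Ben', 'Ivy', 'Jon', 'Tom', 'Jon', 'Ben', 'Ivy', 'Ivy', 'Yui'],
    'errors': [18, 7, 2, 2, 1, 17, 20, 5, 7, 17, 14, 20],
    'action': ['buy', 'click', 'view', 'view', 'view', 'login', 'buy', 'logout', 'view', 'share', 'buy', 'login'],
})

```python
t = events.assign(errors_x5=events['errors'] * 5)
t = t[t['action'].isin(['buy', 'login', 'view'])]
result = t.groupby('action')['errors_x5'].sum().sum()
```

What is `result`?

add column errors_x5 = events['errors'] * 5:
   user  errors  action  errors_x5
0   Yui      18     buy         90
1   Tom       7   click         35
2   Ben       2    view         10
3   Ben       2    view         10
4   Ivy       1    view          5
5   Jon      17   login         85
6   Tom      20     buy        100
7   Jon       5  logout         25
8   Ben       7    view         35
9   Ivy      17   share         85
10  Ivy      14     buy         70
11  Yui      20   login        100
filter rows where action in ['buy', 'login', 'view']:
   user  errors action  errors_x5
0   Yui      18    buy         90
2   Ben       2   view         10
3   Ben       2   view         10
4   Ivy       1   view          5
5   Jon      17  login         85
6   Tom      20    buy        100
8   Ben       7   view         35
10  Ivy      14    buy         70
11  Yui      20  login        100
group by action, sum of errors_x5:
action
buy      260
login    185
view      60
Name: errors_x5, dtype: int64
Hence 505.

505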